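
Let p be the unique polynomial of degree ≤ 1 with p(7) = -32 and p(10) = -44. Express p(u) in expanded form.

p(u) = -4u - 4

Write p(u) = au + b. Substituting each data point gives a linear system:
  7a + b = -32
  10a + b = -44
Solving the system yields a = -4, b = -4.
So p(u) = -4u - 4.
Check: p(10) = -44. ✓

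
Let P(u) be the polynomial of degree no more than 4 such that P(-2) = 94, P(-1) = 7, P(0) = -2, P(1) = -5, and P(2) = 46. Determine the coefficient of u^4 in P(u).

Write P(u) = au^4 + bu^3 + cu^2 + du + e. Substituting each data point gives a linear system:
  16a - 8b + 4c - 2d + e = 94
  a - b + c - d + e = 7
  e = -2
  a + b + c + d + e = -5
  16a + 8b + 4c + 2d + e = 46
Solving the system yields a = 5, b = -2, c = -2, d = -4, e = -2.
So P(u) = 5u^4 - 2u^3 - 2u^2 - 4u - 2.
The leading coefficient is 5.

5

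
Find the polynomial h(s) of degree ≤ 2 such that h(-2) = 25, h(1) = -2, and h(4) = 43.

h(s) = 4s^2 - 5s - 1

Write h(s) = as^2 + bs + c. Substituting each data point gives a linear system:
  4a - 2b + c = 25
  a + b + c = -2
  16a + 4b + c = 43
Solving the system yields a = 4, b = -5, c = -1.
So h(s) = 4s^2 - 5s - 1.
Check: h(4) = 43. ✓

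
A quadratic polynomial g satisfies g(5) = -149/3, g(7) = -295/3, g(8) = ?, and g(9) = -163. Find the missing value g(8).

The 3 known points determine the degree-2 polynomial uniquely.
Write g(n) = an^2 + bn + c. Substituting each data point gives a linear system:
  25a + 5b + c = -149/3
  49a + 7b + c = -295/3
  81a + 9b + c = -163
Solving the system yields a = -2, b = -1/3, c = 2.
So g(n) = -2n² - (1/3)n + 2.
Then g(8) = -386/3.

-386/3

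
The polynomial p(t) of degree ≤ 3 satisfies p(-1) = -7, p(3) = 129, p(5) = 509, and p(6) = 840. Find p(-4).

-130

Using the Lagrange interpolation formula with nodes -1, 3, 5, 6:
  L_0(t) = (t - 3)(t - 5)(t - 6) / -168
  L_1(t) = (t + 1)(t - 5)(t - 6) / 24
  L_2(t) = (t + 1)(t - 3)(t - 6) / -12
  L_3(t) = (t + 1)(t - 3)(t - 5) / 21
Then p(t) = -7·L_0(t) + 129·L_1(t) + 509·L_2(t) + 840·L_3(t).
Expanding and collecting terms gives p(t) = 3t^3 + 5t^2 + 3t - 6.
Evaluating at t = -4: p(-4) = -130.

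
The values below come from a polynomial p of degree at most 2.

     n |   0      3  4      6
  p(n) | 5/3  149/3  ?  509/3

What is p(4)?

245/3

The 3 known points determine the degree-2 polynomial uniquely.
Write p(n) = an^2 + bn + c. Substituting each data point gives a linear system:
  c = 5/3
  9a + 3b + c = 149/3
  36a + 6b + c = 509/3
Solving the system yields a = 4, b = 4, c = 5/3.
So p(n) = 4n^2 + 4n + 5/3.
Then p(4) = 245/3.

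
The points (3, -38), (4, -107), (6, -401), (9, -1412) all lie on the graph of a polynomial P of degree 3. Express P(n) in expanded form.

Using the Lagrange interpolation formula with nodes 3, 4, 6, 9:
  L_0(n) = (n - 4)(n - 6)(n - 9) / -18
  L_1(n) = (n - 3)(n - 6)(n - 9) / 10
  L_2(n) = (n - 3)(n - 4)(n - 9) / -18
  L_3(n) = (n - 3)(n - 4)(n - 6) / 90
Then P(n) = -38·L_0(n) - 107·L_1(n) - 401·L_2(n) - 1412·L_3(n).
Expanding and collecting terms gives P(n) = -2n^3 + 5n + 1.
Check: P(3) = -38. ✓

P(n) = -2n^3 + 5n + 1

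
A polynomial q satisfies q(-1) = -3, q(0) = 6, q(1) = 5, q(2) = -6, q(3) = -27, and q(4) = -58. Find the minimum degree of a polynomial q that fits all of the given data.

2

Forward differences of the values at n = -1, 0, 1, 2, 3, 4:
  q  : -3  6  5  -6  -27  -58
  Δ  : 9  -1  -11  -21  -31
  Δ^2: -10  -10  -10  -10
  Δ^3: 0  0  0
  Δ^4: 0  0
  Δ^5: 0
The second differences are constant (-10) and nonzero, while all higher differences vanish, so the minimal degree is 2.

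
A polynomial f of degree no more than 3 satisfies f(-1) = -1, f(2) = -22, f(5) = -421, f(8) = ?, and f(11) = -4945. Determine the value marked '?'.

-1846

The 4 known points determine the degree-3 polynomial uniquely.
Write f(t) = at^3 + bt^2 + ct + d. Substituting each data point gives a linear system:
  -a + b - c + d = -1
  8a + 4b + 2c + d = -22
  125a + 25b + 5c + d = -421
  1331a + 121b + 11c + d = -4945
Solving the system yields a = -4, b = 3, c = 2, d = -6.
So f(t) = -4t^3 + 3t^2 + 2t - 6.
Then f(8) = -1846.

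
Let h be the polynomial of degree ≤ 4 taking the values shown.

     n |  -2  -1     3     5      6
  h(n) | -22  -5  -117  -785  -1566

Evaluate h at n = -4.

-236

Using the Lagrange interpolation formula with nodes -2, -1, 3, 5, 6:
  L_0(n) = (n + 1)(n - 3)(n - 5)(n - 6) / 280
  L_1(n) = (n + 2)(n - 3)(n - 5)(n - 6) / -168
  L_2(n) = (n + 2)(n + 1)(n - 5)(n - 6) / 120
  L_3(n) = (n + 2)(n + 1)(n - 3)(n - 6) / -84
  L_4(n) = (n + 2)(n + 1)(n - 3)(n - 5) / 168
Then h(n) = -22·L_0(n) - 5·L_1(n) - 117·L_2(n) - 785·L_3(n) - 1566·L_4(n).
Expanding and collecting terms gives h(n) = -n^4 - n^3 - 2n^2 + 3n.
Evaluating at n = -4: h(-4) = -236.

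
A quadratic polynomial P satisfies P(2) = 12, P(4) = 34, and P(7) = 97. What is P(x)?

Using the Lagrange interpolation formula with nodes 2, 4, 7:
  L_0(x) = (x - 4)(x - 7) / 10
  L_1(x) = (x - 2)(x - 7) / -6
  L_2(x) = (x - 2)(x - 4) / 15
Then P(x) = 12·L_0(x) + 34·L_1(x) + 97·L_2(x).
Expanding and collecting terms gives P(x) = 2x² - x + 6.
Check: P(4) = 34. ✓

P(x) = 2x^2 - x + 6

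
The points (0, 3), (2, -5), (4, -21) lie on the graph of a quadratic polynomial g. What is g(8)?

Forward differences of the values at s = 0, 2, 4:
  g  : 3  -5  -21
  Δ  : -8  -16
  Δ^2: -8
The second differences are constant, confirming degree 2.
Interpolating (Newton forward form) and evaluating at s = 8 gives g(8) = -77.

-77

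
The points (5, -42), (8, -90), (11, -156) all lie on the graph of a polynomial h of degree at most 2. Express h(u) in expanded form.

Using the Lagrange interpolation formula with nodes 5, 8, 11:
  L_0(u) = (u - 8)(u - 11) / 18
  L_1(u) = (u - 5)(u - 11) / -9
  L_2(u) = (u - 5)(u - 8) / 18
Then h(u) = -42·L_0(u) - 90·L_1(u) - 156·L_2(u).
Expanding and collecting terms gives h(u) = -u² - 3u - 2.
Check: h(11) = -156. ✓

h(u) = -u^2 - 3u - 2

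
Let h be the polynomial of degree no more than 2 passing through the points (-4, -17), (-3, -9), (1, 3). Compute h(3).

Write h(n) = an^2 + bn + c. Substituting each data point gives a linear system:
  16a - 4b + c = -17
  9a - 3b + c = -9
  a + b + c = 3
Solving the system yields a = -1, b = 1, c = 3.
So h(n) = -n² + n + 3.
Then h(3) = -3.

-3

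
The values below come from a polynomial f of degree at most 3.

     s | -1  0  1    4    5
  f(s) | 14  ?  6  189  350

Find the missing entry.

5

The 4 known points determine the degree-3 polynomial uniquely.
Write f(s) = as^3 + bs^2 + cs + d. Substituting each data point gives a linear system:
  -a + b - c + d = 14
  a + b + c + d = 6
  64a + 16b + 4c + d = 189
  125a + 25b + 5c + d = 350
Solving the system yields a = 2, b = 5, c = -6, d = 5.
So f(s) = 2s^3 + 5s^2 - 6s + 5.
Then f(0) = 5.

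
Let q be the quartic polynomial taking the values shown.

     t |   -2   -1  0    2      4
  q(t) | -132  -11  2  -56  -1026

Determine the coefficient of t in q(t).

Write q(t) = at^4 + bt^3 + ct^2 + dt + e. Substituting each data point gives a linear system:
  16a - 8b + 4c - 2d + e = -132
  a - b + c - d + e = -11
  e = 2
  16a + 8b + 4c + 2d + e = -56
  256a + 64b + 16c + 4d + e = -1026
Solving the system yields a = -5, b = 5, c = -4, d = -1, e = 2.
So q(t) = -5t^4 + 5t^3 - 4t^2 - t + 2.
The coefficient of t is -1.

-1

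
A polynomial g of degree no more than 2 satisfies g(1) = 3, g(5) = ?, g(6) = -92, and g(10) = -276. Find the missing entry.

The 3 known points determine the degree-2 polynomial uniquely.
Write g(s) = as^2 + bs + c. Substituting each data point gives a linear system:
  a + b + c = 3
  36a + 6b + c = -92
  100a + 10b + c = -276
Solving the system yields a = -3, b = 2, c = 4.
So g(s) = -3s² + 2s + 4.
Then g(5) = -61.

-61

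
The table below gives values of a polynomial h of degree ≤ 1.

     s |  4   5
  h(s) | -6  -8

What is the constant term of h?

Write h(s) = as + b. Substituting each data point gives a linear system:
  4a + b = -6
  5a + b = -8
Solving the system yields a = -2, b = 2.
So h(s) = -2s + 2.
The constant term is 2.

2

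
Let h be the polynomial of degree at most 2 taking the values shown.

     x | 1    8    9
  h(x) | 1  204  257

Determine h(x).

h(x) = 3x^2 + 2x - 4

Write h(x) = ax^2 + bx + c. Substituting each data point gives a linear system:
  a + b + c = 1
  64a + 8b + c = 204
  81a + 9b + c = 257
Solving the system yields a = 3, b = 2, c = -4.
So h(x) = 3x^2 + 2x - 4.
Check: h(8) = 204. ✓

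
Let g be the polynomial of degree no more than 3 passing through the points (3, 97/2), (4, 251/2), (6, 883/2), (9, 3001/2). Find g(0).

Write g(u) = au^3 + bu^2 + cu + d. Substituting each data point gives a linear system:
  27a + 9b + 3c + d = 97/2
  64a + 16b + 4c + d = 251/2
  216a + 36b + 6c + d = 883/2
  729a + 81b + 9c + d = 3001/2
Solving the system yields a = 2, b = 1, c = -4, d = -5/2.
So g(u) = 2u^3 + u^2 - 4u - 5/2.
Then g(0) = -5/2.

-5/2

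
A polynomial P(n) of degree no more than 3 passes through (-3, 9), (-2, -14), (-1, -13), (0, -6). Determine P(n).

P(n) = -3n^3 - 6n^2 + 4n - 6

Write P(n) = an^3 + bn^2 + cn + d. Substituting each data point gives a linear system:
  -27a + 9b - 3c + d = 9
  -8a + 4b - 2c + d = -14
  -a + b - c + d = -13
  d = -6
Solving the system yields a = -3, b = -6, c = 4, d = -6.
So P(n) = -3n³ - 6n² + 4n - 6.
Check: P(0) = -6. ✓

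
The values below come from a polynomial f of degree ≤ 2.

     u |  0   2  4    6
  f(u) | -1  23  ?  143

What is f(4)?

On equispaced nodes a degree-2 polynomial has vanishing third forward difference, so
  - f(0) + 3·f(2) - 3·f(4) + f(6) = 0.
Substituting the known values and solving for f(4):
  -3·f(4) = -213
  f(4) = 71.

71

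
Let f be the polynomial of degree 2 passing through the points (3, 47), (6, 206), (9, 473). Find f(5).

Write f(n) = an^2 + bn + c. Substituting each data point gives a linear system:
  9a + 3b + c = 47
  36a + 6b + c = 206
  81a + 9b + c = 473
Solving the system yields a = 6, b = -1, c = -4.
So f(n) = 6n^2 - n - 4.
Then f(5) = 141.

141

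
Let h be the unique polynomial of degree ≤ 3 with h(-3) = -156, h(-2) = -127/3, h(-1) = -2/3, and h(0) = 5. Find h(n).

h(n) = 6n^3 - (1/3)n + 5

Write h(n) = an^3 + bn^2 + cn + d. Substituting each data point gives a linear system:
  -27a + 9b - 3c + d = -156
  -8a + 4b - 2c + d = -127/3
  -a + b - c + d = -2/3
  d = 5
Solving the system yields a = 6, b = 0, c = -1/3, d = 5.
So h(n) = 6n^3 - (1/3)n + 5.
Check: h(-2) = -127/3. ✓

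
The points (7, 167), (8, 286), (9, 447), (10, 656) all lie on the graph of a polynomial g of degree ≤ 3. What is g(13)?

Write g(x) = ax^3 + bx^2 + cx + d. Substituting each data point gives a linear system:
  343a + 49b + 7c + d = 167
  512a + 64b + 8c + d = 286
  729a + 81b + 9c + d = 447
  1000a + 100b + 10c + d = 656
Solving the system yields a = 1, b = -3, c = -5, d = 6.
So g(x) = x^3 - 3x^2 - 5x + 6.
Then g(13) = 1631.

1631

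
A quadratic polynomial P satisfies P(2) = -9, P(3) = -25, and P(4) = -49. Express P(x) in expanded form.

Using the Lagrange interpolation formula with nodes 2, 3, 4:
  L_0(x) = (x - 3)(x - 4) / 2
  L_1(x) = (x - 2)(x - 4) / -1
  L_2(x) = (x - 2)(x - 3) / 2
Then P(x) = -9·L_0(x) - 25·L_1(x) - 49·L_2(x).
Expanding and collecting terms gives P(x) = -4x² + 4x - 1.
Check: P(2) = -9. ✓

P(x) = -4x^2 + 4x - 1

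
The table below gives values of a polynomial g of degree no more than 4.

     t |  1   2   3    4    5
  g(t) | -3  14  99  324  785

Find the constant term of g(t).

0

Write g(t) = at^4 + bt^3 + ct^2 + dt + e. Substituting each data point gives a linear system:
  a + b + c + d + e = -3
  16a + 8b + 4c + 2d + e = 14
  81a + 27b + 9c + 3d + e = 99
  256a + 64b + 16c + 4d + e = 324
  625a + 125b + 25c + 5d + e = 785
Solving the system yields a = 1, b = 2, c = -3, d = -3, e = 0.
So g(t) = t⁴ + 2t³ - 3t² - 3t.
The constant term is 0.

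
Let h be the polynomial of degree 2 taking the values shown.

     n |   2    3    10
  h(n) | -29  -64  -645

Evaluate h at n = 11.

-776

Using the Lagrange interpolation formula with nodes 2, 3, 10:
  L_0(n) = (n - 3)(n - 10) / 8
  L_1(n) = (n - 2)(n - 10) / -7
  L_2(n) = (n - 2)(n - 3) / 56
Then h(n) = -29·L_0(n) - 64·L_1(n) - 645·L_2(n).
Expanding and collecting terms gives h(n) = -6n^2 - 5n + 5.
Evaluating at n = 11: h(11) = -776.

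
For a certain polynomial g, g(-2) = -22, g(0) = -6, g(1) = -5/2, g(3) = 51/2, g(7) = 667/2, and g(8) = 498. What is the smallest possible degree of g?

3

Divided differences on the nodes -2, 0, 1, 3, 7, 8:
  order 0: -22  -6  -5/2  51/2  667/2  498
  order 1: 8  7/2  14  77  329/2
  order 2: -3/2  7/2  21/2  35/2
  order 3: 1  1  1
  order 4: 0  0
  order 5: 0
The order-3 divided differences are all 1 (nonzero) and every higher order vanishes, so the data lies on a polynomial of degree exactly 3.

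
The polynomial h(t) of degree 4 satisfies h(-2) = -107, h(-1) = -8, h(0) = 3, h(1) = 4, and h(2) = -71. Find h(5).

Forward differences of the values at t = -2, -1, 0, 1, 2:
  h  : -107  -8  3  4  -71
  Δ  : 99  11  1  -75
  Δ^2: -88  -10  -76
  Δ^3: 78  -66
  Δ^4: -144
The fourth differences are constant, confirming degree 4.
Interpolating (Newton forward form) and evaluating at t = 5 gives h(5) = -3572.

-3572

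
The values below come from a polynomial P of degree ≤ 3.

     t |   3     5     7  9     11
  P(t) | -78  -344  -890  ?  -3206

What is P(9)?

The 4 known points determine the degree-3 polynomial uniquely.
Write P(t) = at^3 + bt^2 + ct + d. Substituting each data point gives a linear system:
  27a + 9b + 3c + d = -78
  125a + 25b + 5c + d = -344
  343a + 49b + 7c + d = -890
  1331a + 121b + 11c + d = -3206
Solving the system yields a = -2, b = -5, c = 5, d = 6.
So P(t) = -2t^3 - 5t^2 + 5t + 6.
Then P(9) = -1812.

-1812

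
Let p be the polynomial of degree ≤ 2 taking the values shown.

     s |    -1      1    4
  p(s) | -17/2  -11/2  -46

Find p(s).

p(s) = -3s^2 + (3/2)s - 4

Write p(s) = as^2 + bs + c. Substituting each data point gives a linear system:
  a - b + c = -17/2
  a + b + c = -11/2
  16a + 4b + c = -46
Solving the system yields a = -3, b = 3/2, c = -4.
So p(s) = -3s² + (3/2)s - 4.
Check: p(4) = -46. ✓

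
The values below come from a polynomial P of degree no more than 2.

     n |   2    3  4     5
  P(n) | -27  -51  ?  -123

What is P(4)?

-83

On equispaced nodes a degree-2 polynomial has vanishing third forward difference, so
  - P(2) + 3·P(3) - 3·P(4) + P(5) = 0.
Substituting the known values and solving for P(4):
  -3·P(4) = 249
  P(4) = -83.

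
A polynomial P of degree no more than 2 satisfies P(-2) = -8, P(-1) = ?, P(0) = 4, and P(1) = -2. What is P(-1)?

2

On equispaced nodes a degree-2 polynomial has vanishing third forward difference, so
  - P(-2) + 3·P(-1) - 3·P(0) + P(1) = 0.
Substituting the known values and solving for P(-1):
  3·P(-1) = 6
  P(-1) = 2.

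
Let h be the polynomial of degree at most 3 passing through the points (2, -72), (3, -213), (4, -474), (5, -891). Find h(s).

h(s) = -6s^3 - 6s^2 + 3s - 6

Write h(s) = as^3 + bs^2 + cs + d. Substituting each data point gives a linear system:
  8a + 4b + 2c + d = -72
  27a + 9b + 3c + d = -213
  64a + 16b + 4c + d = -474
  125a + 25b + 5c + d = -891
Solving the system yields a = -6, b = -6, c = 3, d = -6.
So h(s) = -6s³ - 6s² + 3s - 6.
Check: h(2) = -72. ✓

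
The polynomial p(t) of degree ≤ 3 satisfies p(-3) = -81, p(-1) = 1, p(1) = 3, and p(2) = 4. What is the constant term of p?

Write p(t) = at^3 + bt^2 + ct + d. Substituting each data point gives a linear system:
  -27a + 9b - 3c + d = -81
  -a + b - c + d = 1
  a + b + c + d = 3
  8a + 4b + 2c + d = 4
Solving the system yields a = 2, b = -4, c = -1, d = 6.
So p(t) = 2t³ - 4t² - t + 6.
The constant term is 6.

6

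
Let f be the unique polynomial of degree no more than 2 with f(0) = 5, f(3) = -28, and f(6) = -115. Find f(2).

Write f(x) = ax^2 + bx + c. Substituting each data point gives a linear system:
  c = 5
  9a + 3b + c = -28
  36a + 6b + c = -115
Solving the system yields a = -3, b = -2, c = 5.
So f(x) = -3x² - 2x + 5.
Then f(2) = -11.

-11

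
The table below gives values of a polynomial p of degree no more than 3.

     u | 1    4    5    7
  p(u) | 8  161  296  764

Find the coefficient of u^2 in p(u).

1

Write p(u) = au^3 + bu^2 + cu + d. Substituting each data point gives a linear system:
  a + b + c + d = 8
  64a + 16b + 4c + d = 161
  125a + 25b + 5c + d = 296
  343a + 49b + 7c + d = 764
Solving the system yields a = 2, b = 1, c = 4, d = 1.
So p(u) = 2u^3 + u^2 + 4u + 1.
The coefficient of u^2 is 1.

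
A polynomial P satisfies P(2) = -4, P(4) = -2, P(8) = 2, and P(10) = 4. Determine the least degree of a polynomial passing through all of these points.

Divided differences on the nodes 2, 4, 8, 10:
  order 0: -4  -2  2  4
  order 1: 1  1  1
  order 2: 0  0
  order 3: 0
The order-1 divided differences are all 1 (nonzero) and every higher order vanishes, so the data lies on a polynomial of degree exactly 1.

1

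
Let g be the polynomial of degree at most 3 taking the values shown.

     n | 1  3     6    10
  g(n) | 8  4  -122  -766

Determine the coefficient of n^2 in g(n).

2

Write g(n) = an^3 + bn^2 + cn + d. Substituting each data point gives a linear system:
  a + b + c + d = 8
  27a + 9b + 3c + d = 4
  216a + 36b + 6c + d = -122
  1000a + 100b + 10c + d = -766
Solving the system yields a = -1, b = 2, c = 3, d = 4.
So g(n) = -n^3 + 2n^2 + 3n + 4.
The coefficient of n^2 is 2.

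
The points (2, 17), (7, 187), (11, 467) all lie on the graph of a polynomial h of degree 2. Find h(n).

Using the Lagrange interpolation formula with nodes 2, 7, 11:
  L_0(n) = (n - 7)(n - 11) / 45
  L_1(n) = (n - 2)(n - 11) / -20
  L_2(n) = (n - 2)(n - 7) / 36
Then h(n) = 17·L_0(n) + 187·L_1(n) + 467·L_2(n).
Expanding and collecting terms gives h(n) = 4n^2 - 2n + 5.
Check: h(2) = 17. ✓

h(n) = 4n^2 - 2n + 5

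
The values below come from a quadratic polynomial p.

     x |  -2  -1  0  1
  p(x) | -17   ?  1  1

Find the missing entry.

On equispaced nodes a degree-2 polynomial has vanishing third forward difference, so
  - p(-2) + 3·p(-1) - 3·p(0) + p(1) = 0.
Substituting the known values and solving for p(-1):
  3·p(-1) = -15
  p(-1) = -5.

-5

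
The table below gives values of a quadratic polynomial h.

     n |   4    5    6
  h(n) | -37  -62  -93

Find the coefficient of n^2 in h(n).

-3

Write h(n) = an^2 + bn + c. Substituting each data point gives a linear system:
  16a + 4b + c = -37
  25a + 5b + c = -62
  36a + 6b + c = -93
Solving the system yields a = -3, b = 2, c = 3.
So h(n) = -3n^2 + 2n + 3.
The leading coefficient is -3.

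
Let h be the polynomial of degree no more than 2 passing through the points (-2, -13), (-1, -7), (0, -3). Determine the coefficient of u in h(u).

3

Write h(u) = au^2 + bu + c. Substituting each data point gives a linear system:
  4a - 2b + c = -13
  a - b + c = -7
  c = -3
Solving the system yields a = -1, b = 3, c = -3.
So h(u) = -u^2 + 3u - 3.
The coefficient of u is 3.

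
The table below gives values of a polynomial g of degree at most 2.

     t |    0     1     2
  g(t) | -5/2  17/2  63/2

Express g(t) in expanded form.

Write g(t) = at^2 + bt + c. Substituting each data point gives a linear system:
  c = -5/2
  a + b + c = 17/2
  4a + 2b + c = 63/2
Solving the system yields a = 6, b = 5, c = -5/2.
So g(t) = 6t² + 5t - 5/2.
Check: g(1) = 17/2. ✓

g(t) = 6t^2 + 5t - 5/2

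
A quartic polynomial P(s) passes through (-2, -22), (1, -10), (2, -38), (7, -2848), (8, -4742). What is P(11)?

Write P(s) = as^4 + bs^3 + cs^2 + ds + e. Substituting each data point gives a linear system:
  16a - 8b + 4c - 2d + e = -22
  a + b + c + d + e = -10
  16a + 8b + 4c + 2d + e = -38
  2401a + 343b + 49c + 7d + e = -2848
  4096a + 512b + 64c + 8d + e = -4742
Solving the system yields a = -1, b = -1, c = -2, d = 0, e = -6.
So P(s) = -s^4 - s^3 - 2s^2 - 6.
Then P(11) = -16220.

-16220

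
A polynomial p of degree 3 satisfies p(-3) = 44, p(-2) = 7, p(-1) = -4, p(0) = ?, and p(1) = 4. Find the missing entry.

-1

The 4 known points determine the degree-3 polynomial uniquely.
Write p(n) = an^3 + bn^2 + cn + d. Substituting each data point gives a linear system:
  -27a + 9b - 3c + d = 44
  -8a + 4b - 2c + d = 7
  -a + b - c + d = -4
  a + b + c + d = 4
Solving the system yields a = -2, b = 1, c = 6, d = -1.
So p(n) = -2n³ + n² + 6n - 1.
Then p(0) = -1.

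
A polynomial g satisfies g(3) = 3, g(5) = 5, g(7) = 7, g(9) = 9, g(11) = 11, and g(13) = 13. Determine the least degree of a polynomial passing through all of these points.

Forward differences of the values at n = 3, 5, 7, 9, 11, 13:
  g  : 3  5  7  9  11  13
  Δ  : 2  2  2  2  2
  Δ^2: 0  0  0  0
  Δ^3: 0  0  0
  Δ^4: 0  0
  Δ^5: 0
The first differences are constant (2) and nonzero, while all higher differences vanish, so the minimal degree is 1.

1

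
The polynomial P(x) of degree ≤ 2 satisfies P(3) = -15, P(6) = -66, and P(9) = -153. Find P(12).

Write P(x) = ax^2 + bx + c. Substituting each data point gives a linear system:
  9a + 3b + c = -15
  36a + 6b + c = -66
  81a + 9b + c = -153
Solving the system yields a = -2, b = 1, c = 0.
So P(x) = -2x² + x.
Then P(12) = -276.

-276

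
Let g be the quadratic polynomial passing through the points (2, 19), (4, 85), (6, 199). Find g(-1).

Forward differences of the values at u = 2, 4, 6:
  g  : 19  85  199
  Δ  : 66  114
  Δ^2: 48
The second differences are constant, confirming degree 2.
Interpolating (Newton forward form) and evaluating at u = -1 gives g(-1) = 10.

10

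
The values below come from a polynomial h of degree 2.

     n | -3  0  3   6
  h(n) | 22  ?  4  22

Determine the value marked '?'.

On equispaced nodes a degree-2 polynomial has vanishing third forward difference, so
  - h(-3) + 3·h(0) - 3·h(3) + h(6) = 0.
Substituting the known values and solving for h(0):
  3·h(0) = 12
  h(0) = 4.

4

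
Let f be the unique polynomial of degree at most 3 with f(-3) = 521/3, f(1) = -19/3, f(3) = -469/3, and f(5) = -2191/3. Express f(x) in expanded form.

Write f(x) = ax^3 + bx^2 + cx + d. Substituting each data point gives a linear system:
  -27a + 9b - 3c + d = 521/3
  a + b + c + d = -19/3
  27a + 9b + 3c + d = -469/3
  125a + 25b + 5c + d = -2191/3
Solving the system yields a = -6, b = 1, c = -1, d = -1/3.
So f(x) = -6x^3 + x^2 - x - 1/3.
Check: f(3) = -469/3. ✓

f(x) = -6x^3 + x^2 - x - 1/3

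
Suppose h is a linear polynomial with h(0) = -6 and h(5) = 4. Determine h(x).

Using the Lagrange interpolation formula with nodes 0, 5:
  L_0(x) = (x - 5) / -5
  L_1(x) = x / 5
Then h(x) = -6·L_0(x) + 4·L_1(x).
Expanding and collecting terms gives h(x) = 2x - 6.
Check: h(0) = -6. ✓

h(x) = 2x - 6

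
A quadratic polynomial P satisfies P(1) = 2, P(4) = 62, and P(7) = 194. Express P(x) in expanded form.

Using the Lagrange interpolation formula with nodes 1, 4, 7:
  L_0(x) = (x - 4)(x - 7) / 18
  L_1(x) = (x - 1)(x - 7) / -9
  L_2(x) = (x - 1)(x - 4) / 18
Then P(x) = 2·L_0(x) + 62·L_1(x) + 194·L_2(x).
Expanding and collecting terms gives P(x) = 4x^2 - 2.
Check: P(7) = 194. ✓

P(x) = 4x^2 - 2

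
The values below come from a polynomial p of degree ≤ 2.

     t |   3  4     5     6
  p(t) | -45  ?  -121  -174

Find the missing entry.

-78

The 3 known points determine the degree-2 polynomial uniquely.
Write p(t) = at^2 + bt + c. Substituting each data point gives a linear system:
  9a + 3b + c = -45
  25a + 5b + c = -121
  36a + 6b + c = -174
Solving the system yields a = -5, b = 2, c = -6.
So p(t) = -5t² + 2t - 6.
Then p(4) = -78.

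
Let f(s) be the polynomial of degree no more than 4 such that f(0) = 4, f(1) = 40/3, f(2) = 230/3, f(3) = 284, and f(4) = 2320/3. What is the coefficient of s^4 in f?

2

Write f(s) = as^4 + bs^3 + cs^2 + ds + e. Substituting each data point gives a linear system:
  e = 4
  a + b + c + d + e = 40/3
  16a + 8b + 4c + 2d + e = 230/3
  81a + 27b + 9c + 3d + e = 284
  256a + 64b + 16c + 4d + e = 2320/3
Solving the system yields a = 2, b = 3, c = 4, d = 1/3, e = 4.
So f(s) = 2s^4 + 3s^3 + 4s^2 + (1/3)s + 4.
The leading coefficient is 2.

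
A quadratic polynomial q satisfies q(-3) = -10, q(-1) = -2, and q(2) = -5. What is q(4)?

-17

Using the Lagrange interpolation formula with nodes -3, -1, 2:
  L_0(x) = (x + 1)(x - 2) / 10
  L_1(x) = (x + 3)(x - 2) / -6
  L_2(x) = (x + 3)(x + 1) / 15
Then q(x) = -10·L_0(x) - 2·L_1(x) - 5·L_2(x).
Expanding and collecting terms gives q(x) = -x^2 - 1.
Evaluating at x = 4: q(4) = -17.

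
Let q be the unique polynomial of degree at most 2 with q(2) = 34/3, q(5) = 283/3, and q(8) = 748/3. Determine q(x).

q(x) = 4x^2 - (1/3)x - 4

Write q(x) = ax^2 + bx + c. Substituting each data point gives a linear system:
  4a + 2b + c = 34/3
  25a + 5b + c = 283/3
  64a + 8b + c = 748/3
Solving the system yields a = 4, b = -1/3, c = -4.
So q(x) = 4x^2 - (1/3)x - 4.
Check: q(2) = 34/3. ✓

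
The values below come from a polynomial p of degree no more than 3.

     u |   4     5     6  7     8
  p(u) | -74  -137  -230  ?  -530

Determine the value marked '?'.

-359

The 4 known points determine the degree-3 polynomial uniquely.
Write p(u) = au^3 + bu^2 + cu + d. Substituting each data point gives a linear system:
  64a + 16b + 4c + d = -74
  125a + 25b + 5c + d = -137
  216a + 36b + 6c + d = -230
  512a + 64b + 8c + d = -530
Solving the system yields a = -1, b = 0, c = -2, d = -2.
So p(u) = -u³ - 2u - 2.
Then p(7) = -359.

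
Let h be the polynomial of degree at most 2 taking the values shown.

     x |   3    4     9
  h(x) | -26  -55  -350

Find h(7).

-202

Write h(x) = ax^2 + bx + c. Substituting each data point gives a linear system:
  9a + 3b + c = -26
  16a + 4b + c = -55
  81a + 9b + c = -350
Solving the system yields a = -5, b = 6, c = 1.
So h(x) = -5x^2 + 6x + 1.
Then h(7) = -202.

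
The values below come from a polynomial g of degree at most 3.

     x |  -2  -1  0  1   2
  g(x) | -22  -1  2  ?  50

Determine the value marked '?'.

11

The 4 known points determine the degree-3 polynomial uniquely.
Write g(x) = ax^3 + bx^2 + cx + d. Substituting each data point gives a linear system:
  -8a + 4b - 2c + d = -22
  -a + b - c + d = -1
  d = 2
  8a + 4b + 2c + d = 50
Solving the system yields a = 4, b = 3, c = 2, d = 2.
So g(x) = 4x^3 + 3x^2 + 2x + 2.
Then g(1) = 11.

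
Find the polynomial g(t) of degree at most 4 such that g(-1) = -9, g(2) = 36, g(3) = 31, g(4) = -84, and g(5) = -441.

Write g(t) = at^4 + bt^3 + ct^2 + dt + e. Substituting each data point gives a linear system:
  a - b + c - d + e = -9
  16a + 8b + 4c + 2d + e = 36
  81a + 27b + 9c + 3d + e = 31
  256a + 64b + 16c + 4d + e = -84
  625a + 125b + 25c + 5d + e = -441
Solving the system yields a = -2, b = 6, c = 1, d = 6, e = 4.
So g(t) = -2t^4 + 6t^3 + t^2 + 6t + 4.
Check: g(2) = 36. ✓

g(t) = -2t^4 + 6t^3 + t^2 + 6t + 4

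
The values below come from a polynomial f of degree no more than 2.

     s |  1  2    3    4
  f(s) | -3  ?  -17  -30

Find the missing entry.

-8

On equispaced nodes a degree-2 polynomial has vanishing third forward difference, so
  - f(1) + 3·f(2) - 3·f(3) + f(4) = 0.
Substituting the known values and solving for f(2):
  3·f(2) = -24
  f(2) = -8.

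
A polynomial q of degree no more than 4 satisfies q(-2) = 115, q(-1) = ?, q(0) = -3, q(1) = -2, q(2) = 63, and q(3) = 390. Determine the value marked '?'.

On equispaced nodes a degree-4 polynomial has vanishing fifth forward difference, so
  - q(-2) + 5·q(-1) - 10·q(0) + 10·q(1) - 5·q(2) + q(3) = 0.
Substituting the known values and solving for q(-1):
  5·q(-1) = 30
  q(-1) = 6.

6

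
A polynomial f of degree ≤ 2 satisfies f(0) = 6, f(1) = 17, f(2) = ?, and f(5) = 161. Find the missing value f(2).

The 3 known points determine the degree-2 polynomial uniquely.
Write f(t) = at^2 + bt + c. Substituting each data point gives a linear system:
  c = 6
  a + b + c = 17
  25a + 5b + c = 161
Solving the system yields a = 5, b = 6, c = 6.
So f(t) = 5t^2 + 6t + 6.
Then f(2) = 38.

38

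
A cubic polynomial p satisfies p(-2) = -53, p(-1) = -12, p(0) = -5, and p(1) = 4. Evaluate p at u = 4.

403

Using the Lagrange interpolation formula with nodes -2, -1, 0, 1:
  L_0(u) = (u + 1)u(u - 1) / -6
  L_1(u) = (u + 2)u(u - 1) / 2
  L_2(u) = (u + 2)(u + 1)(u - 1) / -2
  L_3(u) = (u + 2)(u + 1)u / 6
Then p(u) = -53·L_0(u) - 12·L_1(u) - 5·L_2(u) + 4·L_3(u).
Expanding and collecting terms gives p(u) = 6u^3 + u^2 + 2u - 5.
Evaluating at u = 4: p(4) = 403.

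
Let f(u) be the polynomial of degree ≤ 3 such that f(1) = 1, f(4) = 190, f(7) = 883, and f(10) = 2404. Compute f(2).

Using the Lagrange interpolation formula with nodes 1, 4, 7, 10:
  L_0(u) = (u - 4)(u - 7)(u - 10) / -162
  L_1(u) = (u - 1)(u - 7)(u - 10) / 54
  L_2(u) = (u - 1)(u - 4)(u - 10) / -54
  L_3(u) = (u - 1)(u - 4)(u - 7) / 162
Then f(u) = 1·L_0(u) + 190·L_1(u) + 883·L_2(u) + 2404·L_3(u).
Expanding and collecting terms gives f(u) = 2u^3 + 4u^2 + u - 6.
Evaluating at u = 2: f(2) = 28.

28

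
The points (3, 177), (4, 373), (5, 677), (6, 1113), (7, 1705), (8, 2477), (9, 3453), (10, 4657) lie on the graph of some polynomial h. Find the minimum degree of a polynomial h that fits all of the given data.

Forward differences of the values at x = 3, 4, 5, 6, 7, 8, 9, 10:
  h  : 177  373  677  1113  1705  2477  3453  4657
  Δ  : 196  304  436  592  772  976  1204
  Δ^2: 108  132  156  180  204  228
  Δ^3: 24  24  24  24  24
  Δ^4: 0  0  0  0
  Δ^5: 0  0  0
  Δ^6: 0  0
  Δ^7: 0
The third differences are constant (24) and nonzero, while all higher differences vanish, so the minimal degree is 3.

3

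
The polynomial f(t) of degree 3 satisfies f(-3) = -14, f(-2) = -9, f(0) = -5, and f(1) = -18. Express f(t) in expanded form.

Write f(t) = at^3 + bt^2 + ct + d. Substituting each data point gives a linear system:
  -27a + 9b - 3c + d = -14
  -8a + 4b - 2c + d = -9
  d = -5
  a + b + c + d = -18
Solving the system yields a = -1, b = -6, c = -6, d = -5.
So f(t) = -t³ - 6t² - 6t - 5.
Check: f(0) = -5. ✓

f(t) = -t^3 - 6t^2 - 6t - 5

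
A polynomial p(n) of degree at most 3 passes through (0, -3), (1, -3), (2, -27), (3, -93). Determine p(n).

p(n) = -3n^3 - 3n^2 + 6n - 3

Write p(n) = an^3 + bn^2 + cn + d. Substituting each data point gives a linear system:
  d = -3
  a + b + c + d = -3
  8a + 4b + 2c + d = -27
  27a + 9b + 3c + d = -93
Solving the system yields a = -3, b = -3, c = 6, d = -3.
So p(n) = -3n^3 - 3n^2 + 6n - 3.
Check: p(0) = -3. ✓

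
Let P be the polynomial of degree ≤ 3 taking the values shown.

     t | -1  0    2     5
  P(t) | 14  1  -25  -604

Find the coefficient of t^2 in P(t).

Write P(t) = at^3 + bt^2 + ct + d. Substituting each data point gives a linear system:
  -a + b - c + d = 14
  d = 1
  8a + 4b + 2c + d = -25
  125a + 25b + 5c + d = -604
Solving the system yields a = -6, b = 6, c = -1, d = 1.
So P(t) = -6t^3 + 6t^2 - t + 1.
The coefficient of t^2 is 6.

6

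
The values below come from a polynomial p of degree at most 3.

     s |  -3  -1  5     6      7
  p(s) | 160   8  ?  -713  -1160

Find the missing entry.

-400

The 4 known points determine the degree-3 polynomial uniquely.
Write p(s) = as^3 + bs^2 + cs + d. Substituting each data point gives a linear system:
  -27a + 9b - 3c + d = 160
  -a + b - c + d = 8
  216a + 36b + 6c + d = -713
  343a + 49b + 7c + d = -1160
Solving the system yields a = -4, b = 5, c = -4, d = -5.
So p(s) = -4s^3 + 5s^2 - 4s - 5.
Then p(5) = -400.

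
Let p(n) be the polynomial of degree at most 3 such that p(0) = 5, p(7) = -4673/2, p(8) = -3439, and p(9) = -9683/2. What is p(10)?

Using the Lagrange interpolation formula with nodes 0, 7, 8, 9:
  L_0(n) = (n - 7)(n - 8)(n - 9) / -504
  L_1(n) = n(n - 8)(n - 9) / 14
  L_2(n) = n(n - 7)(n - 9) / -8
  L_3(n) = n(n - 7)(n - 8) / 18
Then p(n) = 5·L_0(n) - 4673/2·L_1(n) - 3439·L_2(n) - 9683/2·L_3(n).
Expanding and collecting terms gives p(n) = -6n³ - 6n² + (3/2)n + 5.
Evaluating at n = 10: p(10) = -6580.

-6580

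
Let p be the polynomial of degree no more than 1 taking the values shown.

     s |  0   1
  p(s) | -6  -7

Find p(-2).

-4

Write p(s) = as + b. Substituting each data point gives a linear system:
  b = -6
  a + b = -7
Solving the system yields a = -1, b = -6.
So p(s) = -s - 6.
Then p(-2) = -4.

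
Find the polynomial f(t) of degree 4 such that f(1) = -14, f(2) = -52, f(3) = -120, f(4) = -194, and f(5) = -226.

f(t) = t^4 - 6t^3 - 4t^2 + t - 6

Using the Lagrange interpolation formula with nodes 1, 2, 3, 4, 5:
  L_0(t) = (t - 2)(t - 3)(t - 4)(t - 5) / 24
  L_1(t) = (t - 1)(t - 3)(t - 4)(t - 5) / -6
  L_2(t) = (t - 1)(t - 2)(t - 4)(t - 5) / 4
  L_3(t) = (t - 1)(t - 2)(t - 3)(t - 5) / -6
  L_4(t) = (t - 1)(t - 2)(t - 3)(t - 4) / 24
Then f(t) = -14·L_0(t) - 52·L_1(t) - 120·L_2(t) - 194·L_3(t) - 226·L_4(t).
Expanding and collecting terms gives f(t) = t^4 - 6t^3 - 4t^2 + t - 6.
Check: f(4) = -194. ✓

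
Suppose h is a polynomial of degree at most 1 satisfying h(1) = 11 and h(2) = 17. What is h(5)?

35

Using the Lagrange interpolation formula with nodes 1, 2:
  L_0(x) = (x - 2) / -1
  L_1(x) = (x - 1) / 1
Then h(x) = 11·L_0(x) + 17·L_1(x).
Expanding and collecting terms gives h(x) = 6x + 5.
Evaluating at x = 5: h(5) = 35.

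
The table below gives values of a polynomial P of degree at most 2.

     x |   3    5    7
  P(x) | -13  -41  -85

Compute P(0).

Write P(x) = ax^2 + bx + c. Substituting each data point gives a linear system:
  9a + 3b + c = -13
  25a + 5b + c = -41
  49a + 7b + c = -85
Solving the system yields a = -2, b = 2, c = -1.
So P(x) = -2x^2 + 2x - 1.
Then P(0) = -1.

-1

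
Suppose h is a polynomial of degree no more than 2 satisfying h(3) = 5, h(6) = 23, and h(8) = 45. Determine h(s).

Using the Lagrange interpolation formula with nodes 3, 6, 8:
  L_0(s) = (s - 6)(s - 8) / 15
  L_1(s) = (s - 3)(s - 8) / -6
  L_2(s) = (s - 3)(s - 6) / 10
Then h(s) = 5·L_0(s) + 23·L_1(s) + 45·L_2(s).
Expanding and collecting terms gives h(s) = s^2 - 3s + 5.
Check: h(3) = 5. ✓

h(s) = s^2 - 3s + 5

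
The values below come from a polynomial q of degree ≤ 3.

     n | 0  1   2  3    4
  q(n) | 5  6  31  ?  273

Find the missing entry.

110

The 4 known points determine the degree-3 polynomial uniquely.
Write q(n) = an^3 + bn^2 + cn + d. Substituting each data point gives a linear system:
  d = 5
  a + b + c + d = 6
  8a + 4b + 2c + d = 31
  64a + 16b + 4c + d = 273
Solving the system yields a = 5, b = -3, c = -1, d = 5.
So q(n) = 5n^3 - 3n^2 - n + 5.
Then q(3) = 110.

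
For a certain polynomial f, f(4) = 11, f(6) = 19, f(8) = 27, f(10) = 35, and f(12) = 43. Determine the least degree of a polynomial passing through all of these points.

1

Forward differences of the values at s = 4, 6, 8, 10, 12:
  f  : 11  19  27  35  43
  Δ  : 8  8  8  8
  Δ^2: 0  0  0
  Δ^3: 0  0
  Δ^4: 0
The first differences are constant (8) and nonzero, while all higher differences vanish, so the minimal degree is 1.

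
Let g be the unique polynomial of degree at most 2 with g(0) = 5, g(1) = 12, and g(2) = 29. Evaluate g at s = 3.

Write g(s) = as^2 + bs + c. Substituting each data point gives a linear system:
  c = 5
  a + b + c = 12
  4a + 2b + c = 29
Solving the system yields a = 5, b = 2, c = 5.
So g(s) = 5s^2 + 2s + 5.
Then g(3) = 56.

56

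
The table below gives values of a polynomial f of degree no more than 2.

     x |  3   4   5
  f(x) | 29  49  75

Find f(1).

Forward differences of the values at x = 3, 4, 5:
  f  : 29  49  75
  Δ  : 20  26
  Δ^2: 6
The second differences are constant, confirming degree 2.
Interpolating (Newton forward form) and evaluating at x = 1 gives f(1) = 7.

7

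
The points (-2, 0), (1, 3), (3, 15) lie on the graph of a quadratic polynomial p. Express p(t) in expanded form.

Using the Lagrange interpolation formula with nodes -2, 1, 3:
  L_0(t) = (t - 1)(t - 3) / 15
  L_1(t) = (t + 2)(t - 3) / -6
  L_2(t) = (t + 2)(t - 1) / 10
Then p(t) = 0·L_0(t) + 3·L_1(t) + 15·L_2(t).
Expanding and collecting terms gives p(t) = t² + 2t.
Check: p(1) = 3. ✓

p(t) = t^2 + 2t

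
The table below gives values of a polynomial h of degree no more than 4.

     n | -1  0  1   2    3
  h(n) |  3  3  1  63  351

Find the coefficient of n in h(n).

Write h(n) = an^4 + bn^3 + cn^2 + dn + e. Substituting each data point gives a linear system:
  a - b + c - d + e = 3
  e = 3
  a + b + c + d + e = 1
  16a + 8b + 4c + 2d + e = 63
  81a + 27b + 9c + 3d + e = 351
Solving the system yields a = 4, b = 3, c = -5, d = -4, e = 3.
So h(n) = 4n^4 + 3n^3 - 5n^2 - 4n + 3.
The coefficient of n is -4.

-4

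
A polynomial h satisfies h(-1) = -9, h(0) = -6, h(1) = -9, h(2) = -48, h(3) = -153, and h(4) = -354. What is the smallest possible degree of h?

Forward differences of the values at x = -1, 0, 1, 2, 3, 4:
  h  : -9  -6  -9  -48  -153  -354
  Δ  : 3  -3  -39  -105  -201
  Δ^2: -6  -36  -66  -96
  Δ^3: -30  -30  -30
  Δ^4: 0  0
  Δ^5: 0
The third differences are constant (-30) and nonzero, while all higher differences vanish, so the minimal degree is 3.

3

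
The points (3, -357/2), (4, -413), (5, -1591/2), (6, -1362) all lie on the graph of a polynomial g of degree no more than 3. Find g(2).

Forward differences of the values at x = 3, 4, 5, 6:
  g  : -357/2  -413  -1591/2  -1362
  Δ  : -469/2  -765/2  -1133/2
  Δ^2: -148  -184
  Δ^3: -36
The third differences are constant, confirming degree 3.
Interpolating (Newton forward form) and evaluating at x = 2 gives g(2) = -56.

-56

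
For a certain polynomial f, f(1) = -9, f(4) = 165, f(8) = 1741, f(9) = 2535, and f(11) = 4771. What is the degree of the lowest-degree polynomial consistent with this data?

Divided differences on the nodes 1, 4, 8, 9, 11:
  order 0: -9  165  1741  2535  4771
  order 1: 58  394  794  1118
  order 2: 48  80  108
  order 3: 4  4
  order 4: 0
The order-3 divided differences are all 4 (nonzero) and every higher order vanishes, so the data lies on a polynomial of degree exactly 3.

3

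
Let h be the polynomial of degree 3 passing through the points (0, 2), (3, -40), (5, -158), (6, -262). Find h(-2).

Using the Lagrange interpolation formula with nodes 0, 3, 5, 6:
  L_0(s) = (s - 3)(s - 5)(s - 6) / -90
  L_1(s) = s(s - 5)(s - 6) / 18
  L_2(s) = s(s - 3)(s - 6) / -10
  L_3(s) = s(s - 3)(s - 5) / 18
Then h(s) = 2·L_0(s) - 40·L_1(s) - 158·L_2(s) - 262·L_3(s).
Expanding and collecting terms gives h(s) = -s³ - s² - 2s + 2.
Evaluating at s = -2: h(-2) = 10.

10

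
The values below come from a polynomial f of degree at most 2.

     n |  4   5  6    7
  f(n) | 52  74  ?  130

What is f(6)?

100

The 3 known points determine the degree-2 polynomial uniquely.
Write f(n) = an^2 + bn + c. Substituting each data point gives a linear system:
  16a + 4b + c = 52
  25a + 5b + c = 74
  49a + 7b + c = 130
Solving the system yields a = 2, b = 4, c = 4.
So f(n) = 2n² + 4n + 4.
Then f(6) = 100.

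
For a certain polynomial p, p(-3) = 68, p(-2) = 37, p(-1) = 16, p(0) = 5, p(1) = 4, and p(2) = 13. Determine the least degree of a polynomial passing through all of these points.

2

Forward differences of the values at u = -3, -2, -1, 0, 1, 2:
  p  : 68  37  16  5  4  13
  Δ  : -31  -21  -11  -1  9
  Δ^2: 10  10  10  10
  Δ^3: 0  0  0
  Δ^4: 0  0
  Δ^5: 0
The second differences are constant (10) and nonzero, while all higher differences vanish, so the minimal degree is 2.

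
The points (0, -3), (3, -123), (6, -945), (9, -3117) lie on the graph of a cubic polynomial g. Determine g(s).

g(s) = -4s^3 - 3s^2 + 5s - 3

Write g(s) = as^3 + bs^2 + cs + d. Substituting each data point gives a linear system:
  d = -3
  27a + 9b + 3c + d = -123
  216a + 36b + 6c + d = -945
  729a + 81b + 9c + d = -3117
Solving the system yields a = -4, b = -3, c = 5, d = -3.
So g(s) = -4s³ - 3s² + 5s - 3.
Check: g(9) = -3117. ✓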